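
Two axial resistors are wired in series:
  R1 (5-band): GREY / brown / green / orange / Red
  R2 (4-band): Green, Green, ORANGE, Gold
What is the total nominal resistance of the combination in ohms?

870000 Ω

R1: grey, brown, green → 815; orange ×10^3 → 815000 Ω.
R2: green, green → 55; orange ×10^3 → 55000 Ω.
Series: 815000 + 55000 = 870000 Ω.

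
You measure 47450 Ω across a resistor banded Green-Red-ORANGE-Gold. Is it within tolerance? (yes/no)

no

Green → 5 (first significant figure)
Red → 2 (second significant figure)
Orange → ×10^3 multiplier
Gold → ±5% tolerance
52 × 1000 = 52000 Ω
Allowed range: 49400 Ω to 54600 Ω.
47450 Ω lies outside that range.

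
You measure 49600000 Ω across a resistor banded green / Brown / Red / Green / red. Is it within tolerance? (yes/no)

Green → 5 (first significant figure)
Brown → 1 (second significant figure)
Red → 2 (third significant figure)
Green → ×10^5 multiplier
Red → ±2% tolerance
512 × 100000 = 51200000 Ω
Allowed range: 50176000 Ω to 52224000 Ω.
49600000 Ω lies outside that range.

no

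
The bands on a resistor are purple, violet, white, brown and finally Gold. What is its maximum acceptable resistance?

8179.5 Ω

Violet → 7 (first significant figure)
Violet → 7 (second significant figure)
White → 9 (third significant figure)
Brown → ×10 multiplier
Gold → ±5% tolerance
779 × 10 = 7790 Ω
Maximum = 7790 × (1 + 5/100) = 8179.5 Ω.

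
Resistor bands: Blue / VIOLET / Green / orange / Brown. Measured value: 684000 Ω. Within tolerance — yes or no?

Blue → 6 (first significant figure)
Violet → 7 (second significant figure)
Green → 5 (third significant figure)
Orange → ×10^3 multiplier
Brown → ±1% tolerance
675 × 1000 = 675000 Ω
Allowed range: 668250 Ω to 681750 Ω.
684000 Ω lies outside that range.

no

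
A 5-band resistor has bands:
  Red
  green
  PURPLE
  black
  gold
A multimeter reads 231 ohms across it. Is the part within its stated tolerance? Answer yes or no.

no

Red → 2 (first significant figure)
Green → 5 (second significant figure)
Violet → 7 (third significant figure)
Black → ×1 multiplier
Gold → ±5% tolerance
257 × 1 = 257 Ω
Allowed range: 244.15 Ω to 269.85 Ω.
231 ohms lies outside that range.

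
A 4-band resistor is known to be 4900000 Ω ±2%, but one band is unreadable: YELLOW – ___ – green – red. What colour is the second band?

white

4900000 Ω = 49 × 10^5.
The second band gives digit 9 of the significand, and 9 is white.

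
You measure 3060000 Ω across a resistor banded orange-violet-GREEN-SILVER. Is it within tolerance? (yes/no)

Orange → 3 (first significant figure)
Violet → 7 (second significant figure)
Green → ×10^5 multiplier
Silver → ±10% tolerance
37 × 100000 = 3700000 Ω
Allowed range: 3330000 Ω to 4070000 Ω.
3060000 Ω lies outside that range.

no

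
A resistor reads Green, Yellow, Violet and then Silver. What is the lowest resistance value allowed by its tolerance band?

Green → 5 (first significant figure)
Yellow → 4 (second significant figure)
Violet → ×10^7 multiplier
Silver → ±10% tolerance
54 × 10000000 = 540000000 Ω
Lowest = 540000000 × (1 − 10/100) = 486000000 Ω.

486000000 Ω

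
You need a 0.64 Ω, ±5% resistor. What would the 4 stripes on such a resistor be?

0.64 Ω = 64 × 10^-2.
6 → blue
4 → yellow
Multiplier 10^-2 → silver.
±5% tolerance → gold.

blue, yellow, silver, gold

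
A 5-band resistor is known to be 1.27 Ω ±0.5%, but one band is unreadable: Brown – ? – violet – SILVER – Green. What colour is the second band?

1.27 Ω = 127 × 10^-2.
The second band gives digit 2 of the significand, and 2 is red.

red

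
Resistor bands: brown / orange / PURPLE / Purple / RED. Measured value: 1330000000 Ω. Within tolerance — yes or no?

no

Brown → 1 (first significant figure)
Orange → 3 (second significant figure)
Violet → 7 (third significant figure)
Violet → ×10^7 multiplier
Red → ±2% tolerance
137 × 10000000 = 1370000000 Ω
Allowed range: 1342600000 Ω to 1397400000 Ω.
1330000000 Ω lies outside that range.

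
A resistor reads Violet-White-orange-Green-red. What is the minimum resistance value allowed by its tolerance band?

77714000 Ω

Violet → 7 (first significant figure)
White → 9 (second significant figure)
Orange → 3 (third significant figure)
Green → ×10^5 multiplier
Red → ±2% tolerance
793 × 100000 = 79300000 Ω
Minimum = 79300000 × (1 − 2/100) = 77714000 Ω.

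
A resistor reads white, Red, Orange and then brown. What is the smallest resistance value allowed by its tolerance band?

91080 Ω

White → 9 (first significant figure)
Red → 2 (second significant figure)
Orange → ×10^3 multiplier
Brown → ±1% tolerance
92 × 1000 = 92000 Ω
Smallest = 92000 × (1 − 1/100) = 91080 Ω.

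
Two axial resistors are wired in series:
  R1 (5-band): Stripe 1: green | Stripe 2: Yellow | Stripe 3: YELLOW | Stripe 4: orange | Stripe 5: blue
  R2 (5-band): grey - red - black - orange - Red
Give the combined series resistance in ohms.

1364000 Ω

R1: green, yellow, yellow → 544; orange ×10^3 → 544000 Ω.
R2: grey, red, black → 820; orange ×10^3 → 820000 Ω.
Series: 544000 + 820000 = 1364000 Ω.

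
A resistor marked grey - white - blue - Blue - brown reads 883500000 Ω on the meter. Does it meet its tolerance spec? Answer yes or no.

no

Grey → 8 (first significant figure)
White → 9 (second significant figure)
Blue → 6 (third significant figure)
Blue → ×10^6 multiplier
Brown → ±1% tolerance
896 × 1000000 = 896000000 Ω
Allowed range: 887040000 Ω to 904960000 Ω.
883500000 Ω lies outside that range.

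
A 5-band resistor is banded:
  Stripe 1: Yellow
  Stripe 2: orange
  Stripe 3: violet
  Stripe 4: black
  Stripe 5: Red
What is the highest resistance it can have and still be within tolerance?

Yellow → 4 (first significant figure)
Orange → 3 (second significant figure)
Violet → 7 (third significant figure)
Black → ×1 multiplier
Red → ±2% tolerance
437 × 1 = 437 Ω
Highest = 437 × (1 + 2/100) = 445.74 Ω.

445.74 Ω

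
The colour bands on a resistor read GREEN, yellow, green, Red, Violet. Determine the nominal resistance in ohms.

54500 Ω

Green → 5 (first significant figure)
Yellow → 4 (second significant figure)
Green → 5 (third significant figure)
Red → ×10^2 multiplier
545 × 100 = 54500 Ω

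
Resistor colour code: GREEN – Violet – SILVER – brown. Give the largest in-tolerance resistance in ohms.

Green → 5 (first significant figure)
Violet → 7 (second significant figure)
Silver → ×0.01 multiplier
Brown → ±1% tolerance
57 × 0.01 = 0.57 Ω
Largest = 0.57 × (1 + 1/100) = 0.5757 Ω.

0.5757 Ω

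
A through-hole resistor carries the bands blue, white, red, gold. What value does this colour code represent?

6900 Ω

Blue → 6 (first significant figure)
White → 9 (second significant figure)
Red → ×10^2 multiplier
69 × 100 = 6900 Ω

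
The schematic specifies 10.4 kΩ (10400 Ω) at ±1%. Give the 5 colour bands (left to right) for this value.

10400 Ω = 104 × 10^2.
1 → brown
0 → black
4 → yellow
Multiplier 10^2 → red.
±1% tolerance → brown.

brown, black, yellow, red, brown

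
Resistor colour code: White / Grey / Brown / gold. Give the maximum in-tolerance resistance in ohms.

White → 9 (first significant figure)
Grey → 8 (second significant figure)
Brown → ×10 multiplier
Gold → ±5% tolerance
98 × 10 = 980 Ω
Maximum = 980 × (1 + 5/100) = 1029 Ω.

1029 Ω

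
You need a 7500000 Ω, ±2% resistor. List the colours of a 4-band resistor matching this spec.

7500000 Ω = 75 × 10^5.
7 → violet
5 → green
Multiplier 10^5 → green.
±2% tolerance → red.

violet, green, green, red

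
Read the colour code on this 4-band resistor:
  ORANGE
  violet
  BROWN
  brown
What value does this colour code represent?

Orange → 3 (first significant figure)
Violet → 7 (second significant figure)
Brown → ×10 multiplier
37 × 10 = 370 Ω

370 Ω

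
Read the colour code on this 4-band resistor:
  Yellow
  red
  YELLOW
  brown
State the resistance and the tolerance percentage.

420000 Ω ±1%

Yellow → 4 (first significant figure)
Red → 2 (second significant figure)
Yellow → ×10^4 multiplier
Brown → ±1% tolerance
42 × 10000 = 420000 Ω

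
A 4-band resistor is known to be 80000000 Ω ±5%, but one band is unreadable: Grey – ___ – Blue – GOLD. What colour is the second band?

black

80000000 Ω = 80 × 10^6.
The second band gives digit 0 of the significand, and 0 is black.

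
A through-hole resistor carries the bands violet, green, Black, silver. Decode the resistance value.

75 Ω

Violet → 7 (first significant figure)
Green → 5 (second significant figure)
Black → ×1 multiplier
75 × 1 = 75 Ω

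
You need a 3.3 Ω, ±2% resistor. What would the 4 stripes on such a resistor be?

orange, orange, gold, red

3.3 Ω = 33 × 10^-1.
3 → orange
3 → orange
Multiplier 10^-1 → gold.
±2% tolerance → red.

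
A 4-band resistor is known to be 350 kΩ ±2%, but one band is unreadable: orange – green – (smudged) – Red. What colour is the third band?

yellow

350000 Ω = 35 × 10^4.
The third band is the multiplier, 10^4, which is yellow.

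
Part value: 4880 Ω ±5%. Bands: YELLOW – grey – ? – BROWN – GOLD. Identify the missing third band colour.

grey

4880 Ω = 488 × 10^1.
The third band gives digit 8 of the significand, and 8 is grey.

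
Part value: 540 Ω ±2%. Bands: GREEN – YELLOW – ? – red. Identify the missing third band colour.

540 Ω = 54 × 10^1.
The third band is the multiplier, 10^1, which is brown.

brown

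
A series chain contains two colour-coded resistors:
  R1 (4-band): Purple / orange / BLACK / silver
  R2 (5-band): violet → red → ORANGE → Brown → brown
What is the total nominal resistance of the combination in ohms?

R1: violet, orange → 73; black ×1 → 73 Ω.
R2: violet, red, orange → 723; brown ×10 → 7230 Ω.
Series: 73 + 7230 = 7303 Ω.

7303 Ω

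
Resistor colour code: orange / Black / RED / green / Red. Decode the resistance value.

30200000 Ω

Orange → 3 (first significant figure)
Black → 0 (second significant figure)
Red → 2 (third significant figure)
Green → ×10^5 multiplier
302 × 100000 = 30200000 Ω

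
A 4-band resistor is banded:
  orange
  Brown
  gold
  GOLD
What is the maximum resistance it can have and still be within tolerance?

3.255 Ω

Orange → 3 (first significant figure)
Brown → 1 (second significant figure)
Gold → ×0.1 multiplier
Gold → ±5% tolerance
31 × 0.1 = 3.1 Ω
Maximum = 3.1 × (1 + 5/100) = 3.255 Ω.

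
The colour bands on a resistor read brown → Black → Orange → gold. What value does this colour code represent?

10000 Ω

Brown → 1 (first significant figure)
Black → 0 (second significant figure)
Orange → ×10^3 multiplier
10 × 1000 = 10000 Ω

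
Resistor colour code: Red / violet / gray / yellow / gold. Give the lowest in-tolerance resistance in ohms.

Red → 2 (first significant figure)
Violet → 7 (second significant figure)
Grey → 8 (third significant figure)
Yellow → ×10^4 multiplier
Gold → ±5% tolerance
278 × 10000 = 2780000 Ω
Lowest = 2780000 × (1 − 5/100) = 2641000 Ω.

2641000 Ω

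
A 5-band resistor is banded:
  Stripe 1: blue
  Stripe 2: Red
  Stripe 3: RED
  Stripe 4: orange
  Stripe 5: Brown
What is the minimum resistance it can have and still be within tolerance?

Blue → 6 (first significant figure)
Red → 2 (second significant figure)
Red → 2 (third significant figure)
Orange → ×10^3 multiplier
Brown → ±1% tolerance
622 × 1000 = 622000 Ω
Minimum = 622000 × (1 − 1/100) = 615780 Ω.

615780 Ω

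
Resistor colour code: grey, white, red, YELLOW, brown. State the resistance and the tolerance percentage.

8920000 Ω ±1%

Grey → 8 (first significant figure)
White → 9 (second significant figure)
Red → 2 (third significant figure)
Yellow → ×10^4 multiplier
Brown → ±1% tolerance
892 × 10000 = 8920000 Ω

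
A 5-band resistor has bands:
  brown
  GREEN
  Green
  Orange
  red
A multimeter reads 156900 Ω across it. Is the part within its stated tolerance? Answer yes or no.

yes

Brown → 1 (first significant figure)
Green → 5 (second significant figure)
Green → 5 (third significant figure)
Orange → ×10^3 multiplier
Red → ±2% tolerance
155 × 1000 = 155000 Ω
Allowed range: 151900 Ω to 158100 Ω.
156900 Ω lies inside that range.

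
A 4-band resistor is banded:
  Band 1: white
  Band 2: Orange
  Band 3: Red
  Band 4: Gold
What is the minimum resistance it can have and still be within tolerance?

8835 Ω

White → 9 (first significant figure)
Orange → 3 (second significant figure)
Red → ×10^2 multiplier
Gold → ±5% tolerance
93 × 100 = 9300 Ω
Minimum = 9300 × (1 − 5/100) = 8835 Ω.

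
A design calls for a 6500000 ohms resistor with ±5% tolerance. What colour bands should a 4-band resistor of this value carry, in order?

blue, green, green, gold

6500000 Ω = 65 × 10^5.
6 → blue
5 → green
Multiplier 10^5 → green.
±5% tolerance → gold.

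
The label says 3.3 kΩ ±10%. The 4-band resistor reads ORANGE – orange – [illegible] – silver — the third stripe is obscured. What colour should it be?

3300 Ω = 33 × 10^2.
The third band is the multiplier, 10^2, which is red.

red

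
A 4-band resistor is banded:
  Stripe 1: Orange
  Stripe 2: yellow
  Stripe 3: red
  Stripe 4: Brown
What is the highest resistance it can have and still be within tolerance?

Orange → 3 (first significant figure)
Yellow → 4 (second significant figure)
Red → ×10^2 multiplier
Brown → ±1% tolerance
34 × 100 = 3400 Ω
Highest = 3400 × (1 + 1/100) = 3434 Ω.

3434 Ω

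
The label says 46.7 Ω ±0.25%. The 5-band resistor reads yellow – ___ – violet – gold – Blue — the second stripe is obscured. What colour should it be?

46.7 Ω = 467 × 10^-1.
The second band gives digit 6 of the significand, and 6 is blue.

blue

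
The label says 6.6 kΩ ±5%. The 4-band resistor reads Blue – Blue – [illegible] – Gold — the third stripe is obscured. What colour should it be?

6600 Ω = 66 × 10^2.
The third band is the multiplier, 10^2, which is red.

red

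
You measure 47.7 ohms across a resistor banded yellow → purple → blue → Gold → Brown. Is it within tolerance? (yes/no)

yes

Yellow → 4 (first significant figure)
Violet → 7 (second significant figure)
Blue → 6 (third significant figure)
Gold → ×0.1 multiplier
Brown → ±1% tolerance
476 × 0.1 = 47.6 Ω
Allowed range: 47.124 Ω to 48.076 Ω.
47.7 ohms lies inside that range.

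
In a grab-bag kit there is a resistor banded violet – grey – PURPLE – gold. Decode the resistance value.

780000000 Ω

Violet → 7 (first significant figure)
Grey → 8 (second significant figure)
Violet → ×10^7 multiplier
78 × 10000000 = 780000000 Ω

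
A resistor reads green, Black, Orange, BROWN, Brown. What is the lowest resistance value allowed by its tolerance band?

Green → 5 (first significant figure)
Black → 0 (second significant figure)
Orange → 3 (third significant figure)
Brown → ×10 multiplier
Brown → ±1% tolerance
503 × 10 = 5030 Ω
Lowest = 5030 × (1 − 1/100) = 4979.7 Ω.

4979.7 Ω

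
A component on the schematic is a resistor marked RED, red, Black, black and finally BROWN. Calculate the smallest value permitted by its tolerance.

217.8 Ω

Red → 2 (first significant figure)
Red → 2 (second significant figure)
Black → 0 (third significant figure)
Black → ×1 multiplier
Brown → ±1% tolerance
220 × 1 = 220 Ω
Smallest = 220 × (1 − 1/100) = 217.8 Ω.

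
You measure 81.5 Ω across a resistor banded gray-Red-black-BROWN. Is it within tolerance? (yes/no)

yes

Grey → 8 (first significant figure)
Red → 2 (second significant figure)
Black → ×1 multiplier
Brown → ±1% tolerance
82 × 1 = 82 Ω
Allowed range: 81.18 Ω to 82.82 Ω.
81.5 Ω lies inside that range.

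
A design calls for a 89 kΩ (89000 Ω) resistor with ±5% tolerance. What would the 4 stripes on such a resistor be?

grey, white, orange, gold

89000 Ω = 89 × 10^3.
8 → grey
9 → white
Multiplier 10^3 → orange.
±5% tolerance → gold.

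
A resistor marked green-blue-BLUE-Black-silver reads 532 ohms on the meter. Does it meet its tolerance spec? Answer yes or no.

Green → 5 (first significant figure)
Blue → 6 (second significant figure)
Blue → 6 (third significant figure)
Black → ×1 multiplier
Silver → ±10% tolerance
566 × 1 = 566 Ω
Allowed range: 509.4 Ω to 622.6 Ω.
532 ohms lies inside that range.

yes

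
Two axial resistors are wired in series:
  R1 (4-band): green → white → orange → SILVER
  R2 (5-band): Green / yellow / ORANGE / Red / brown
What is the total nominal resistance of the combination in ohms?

R1: green, white → 59; orange ×10^3 → 59000 Ω.
R2: green, yellow, orange → 543; red ×10^2 → 54300 Ω.
Series: 59000 + 54300 = 113300 Ω.

113300 Ω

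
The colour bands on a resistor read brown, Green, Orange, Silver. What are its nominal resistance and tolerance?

Brown → 1 (first significant figure)
Green → 5 (second significant figure)
Orange → ×10^3 multiplier
Silver → ±10% tolerance
15 × 1000 = 15000 Ω

15000 Ω ±10%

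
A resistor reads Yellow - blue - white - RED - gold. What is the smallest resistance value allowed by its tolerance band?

Yellow → 4 (first significant figure)
Blue → 6 (second significant figure)
White → 9 (third significant figure)
Red → ×10^2 multiplier
Gold → ±5% tolerance
469 × 100 = 46900 Ω
Smallest = 46900 × (1 − 5/100) = 44555 Ω.

44555 Ω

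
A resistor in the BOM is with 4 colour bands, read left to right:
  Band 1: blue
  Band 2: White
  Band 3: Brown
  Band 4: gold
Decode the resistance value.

690 Ω

Blue → 6 (first significant figure)
White → 9 (second significant figure)
Brown → ×10 multiplier
69 × 10 = 690 Ω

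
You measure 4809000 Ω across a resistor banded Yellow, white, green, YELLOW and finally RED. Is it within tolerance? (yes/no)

Yellow → 4 (first significant figure)
White → 9 (second significant figure)
Green → 5 (third significant figure)
Yellow → ×10^4 multiplier
Red → ±2% tolerance
495 × 10000 = 4950000 Ω
Allowed range: 4851000 Ω to 5049000 Ω.
4809000 Ω lies outside that range.

no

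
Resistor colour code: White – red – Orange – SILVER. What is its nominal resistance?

White → 9 (first significant figure)
Red → 2 (second significant figure)
Orange → ×10^3 multiplier
92 × 1000 = 92000 Ω

92000 Ω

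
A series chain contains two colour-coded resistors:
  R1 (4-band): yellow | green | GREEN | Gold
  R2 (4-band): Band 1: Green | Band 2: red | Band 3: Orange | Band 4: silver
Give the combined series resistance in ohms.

4552000 Ω

R1: yellow, green → 45; green ×10^5 → 4500000 Ω.
R2: green, red → 52; orange ×10^3 → 52000 Ω.
Series: 4500000 + 52000 = 4552000 Ω.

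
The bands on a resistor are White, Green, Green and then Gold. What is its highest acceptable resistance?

9975000 Ω

White → 9 (first significant figure)
Green → 5 (second significant figure)
Green → ×10^5 multiplier
Gold → ±5% tolerance
95 × 100000 = 9500000 Ω
Highest = 9500000 × (1 + 5/100) = 9975000 Ω.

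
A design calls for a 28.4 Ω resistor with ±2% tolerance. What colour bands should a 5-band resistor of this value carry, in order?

red, grey, yellow, gold, red

28.4 Ω = 284 × 10^-1.
2 → red
8 → grey
4 → yellow
Multiplier 10^-1 → gold.
±2% tolerance → red.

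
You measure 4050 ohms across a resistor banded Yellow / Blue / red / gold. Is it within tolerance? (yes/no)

no

Yellow → 4 (first significant figure)
Blue → 6 (second significant figure)
Red → ×10^2 multiplier
Gold → ±5% tolerance
46 × 100 = 4600 Ω
Allowed range: 4370 Ω to 4830 Ω.
4050 ohms lies outside that range.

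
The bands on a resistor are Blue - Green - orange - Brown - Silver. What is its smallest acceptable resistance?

Blue → 6 (first significant figure)
Green → 5 (second significant figure)
Orange → 3 (third significant figure)
Brown → ×10 multiplier
Silver → ±10% tolerance
653 × 10 = 6530 Ω
Smallest = 6530 × (1 − 10/100) = 5877 Ω.

5877 Ω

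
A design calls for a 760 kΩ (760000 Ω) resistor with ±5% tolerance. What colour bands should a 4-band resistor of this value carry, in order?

760000 Ω = 76 × 10^4.
7 → violet
6 → blue
Multiplier 10^4 → yellow.
±5% tolerance → gold.

violet, blue, yellow, gold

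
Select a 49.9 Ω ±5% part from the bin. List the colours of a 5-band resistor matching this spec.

49.9 Ω = 499 × 10^-1.
4 → yellow
9 → white
9 → white
Multiplier 10^-1 → gold.
±5% tolerance → gold.

yellow, white, white, gold, gold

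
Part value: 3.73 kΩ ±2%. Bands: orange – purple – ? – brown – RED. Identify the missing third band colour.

orange

3730 Ω = 373 × 10^1.
The third band gives digit 3 of the significand, and 3 is orange.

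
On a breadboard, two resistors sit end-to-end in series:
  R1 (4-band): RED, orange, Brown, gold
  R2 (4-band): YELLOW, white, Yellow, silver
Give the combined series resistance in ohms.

490230 Ω

R1: red, orange → 23; brown ×10 → 230 Ω.
R2: yellow, white → 49; yellow ×10^4 → 490000 Ω.
Series: 230 + 490000 = 490230 Ω.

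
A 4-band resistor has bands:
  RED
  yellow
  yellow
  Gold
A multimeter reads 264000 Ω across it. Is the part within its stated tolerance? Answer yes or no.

Red → 2 (first significant figure)
Yellow → 4 (second significant figure)
Yellow → ×10^4 multiplier
Gold → ±5% tolerance
24 × 10000 = 240000 Ω
Allowed range: 228000 Ω to 252000 Ω.
264000 Ω lies outside that range.

no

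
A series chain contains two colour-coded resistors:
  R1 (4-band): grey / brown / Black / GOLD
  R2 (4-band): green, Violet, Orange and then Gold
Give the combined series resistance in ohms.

R1: grey, brown → 81; black ×1 → 81 Ω.
R2: green, violet → 57; orange ×10^3 → 57000 Ω.
Series: 81 + 57000 = 57081 Ω.

57081 Ω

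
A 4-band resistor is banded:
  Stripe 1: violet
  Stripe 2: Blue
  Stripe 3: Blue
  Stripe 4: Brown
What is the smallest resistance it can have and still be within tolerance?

75240000 Ω

Violet → 7 (first significant figure)
Blue → 6 (second significant figure)
Blue → ×10^6 multiplier
Brown → ±1% tolerance
76 × 1000000 = 76000000 Ω
Smallest = 76000000 × (1 − 1/100) = 75240000 Ω.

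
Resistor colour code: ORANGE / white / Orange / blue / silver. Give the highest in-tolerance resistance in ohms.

432300000 Ω

Orange → 3 (first significant figure)
White → 9 (second significant figure)
Orange → 3 (third significant figure)
Blue → ×10^6 multiplier
Silver → ±10% tolerance
393 × 1000000 = 393000000 Ω
Highest = 393000000 × (1 + 10/100) = 432300000 Ω.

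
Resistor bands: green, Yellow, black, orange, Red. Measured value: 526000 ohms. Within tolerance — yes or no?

Green → 5 (first significant figure)
Yellow → 4 (second significant figure)
Black → 0 (third significant figure)
Orange → ×10^3 multiplier
Red → ±2% tolerance
540 × 1000 = 540000 Ω
Allowed range: 529200 Ω to 550800 Ω.
526000 ohms lies outside that range.

no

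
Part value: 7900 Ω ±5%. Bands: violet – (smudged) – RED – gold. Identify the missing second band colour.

7900 Ω = 79 × 10^2.
The second band gives digit 9 of the significand, and 9 is white.

white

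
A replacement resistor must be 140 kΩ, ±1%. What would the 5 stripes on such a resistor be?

brown, yellow, black, orange, brown

140000 Ω = 140 × 10^3.
1 → brown
4 → yellow
0 → black
Multiplier 10^3 → orange.
±1% tolerance → brown.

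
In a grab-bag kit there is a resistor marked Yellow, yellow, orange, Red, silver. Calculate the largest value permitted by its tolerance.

48730 Ω

Yellow → 4 (first significant figure)
Yellow → 4 (second significant figure)
Orange → 3 (third significant figure)
Red → ×10^2 multiplier
Silver → ±10% tolerance
443 × 100 = 44300 Ω
Largest = 44300 × (1 + 10/100) = 48730 Ω.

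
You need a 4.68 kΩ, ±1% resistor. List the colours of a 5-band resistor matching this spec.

yellow, blue, grey, brown, brown

4680 Ω = 468 × 10^1.
4 → yellow
6 → blue
8 → grey
Multiplier 10^1 → brown.
±1% tolerance → brown.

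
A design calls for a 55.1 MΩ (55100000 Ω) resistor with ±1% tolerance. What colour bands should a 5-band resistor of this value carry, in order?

green, green, brown, green, brown

55100000 Ω = 551 × 10^5.
5 → green
5 → green
1 → brown
Multiplier 10^5 → green.
±1% tolerance → brown.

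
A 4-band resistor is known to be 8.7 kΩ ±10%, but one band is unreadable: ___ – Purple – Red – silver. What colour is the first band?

8700 Ω = 87 × 10^2.
The first band gives digit 8 of the significand, and 8 is grey.

grey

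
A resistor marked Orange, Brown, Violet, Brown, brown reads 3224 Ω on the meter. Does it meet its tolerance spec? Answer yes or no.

Orange → 3 (first significant figure)
Brown → 1 (second significant figure)
Violet → 7 (third significant figure)
Brown → ×10 multiplier
Brown → ±1% tolerance
317 × 10 = 3170 Ω
Allowed range: 3138.3 Ω to 3201.7 Ω.
3224 Ω lies outside that range.

no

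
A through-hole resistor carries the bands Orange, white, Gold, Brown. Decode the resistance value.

Orange → 3 (first significant figure)
White → 9 (second significant figure)
Gold → ×0.1 multiplier
39 × 0.1 = 3.9 Ω

3.9 Ω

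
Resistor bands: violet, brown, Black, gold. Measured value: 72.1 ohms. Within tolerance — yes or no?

yes

Violet → 7 (first significant figure)
Brown → 1 (second significant figure)
Black → ×1 multiplier
Gold → ±5% tolerance
71 × 1 = 71 Ω
Allowed range: 67.45 Ω to 74.55 Ω.
72.1 ohms lies inside that range.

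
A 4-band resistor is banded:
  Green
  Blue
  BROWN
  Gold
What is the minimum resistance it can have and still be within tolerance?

Green → 5 (first significant figure)
Blue → 6 (second significant figure)
Brown → ×10 multiplier
Gold → ±5% tolerance
56 × 10 = 560 Ω
Minimum = 560 × (1 − 5/100) = 532 Ω.

532 Ω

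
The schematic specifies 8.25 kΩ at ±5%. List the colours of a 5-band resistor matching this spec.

8250 Ω = 825 × 10^1.
8 → grey
2 → red
5 → green
Multiplier 10^1 → brown.
±5% tolerance → gold.

grey, red, green, brown, gold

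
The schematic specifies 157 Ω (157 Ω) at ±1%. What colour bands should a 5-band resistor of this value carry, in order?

brown, green, violet, black, brown

157 Ω = 157 × 10^0.
1 → brown
5 → green
7 → violet
Multiplier 10^0 → black.
±1% tolerance → brown.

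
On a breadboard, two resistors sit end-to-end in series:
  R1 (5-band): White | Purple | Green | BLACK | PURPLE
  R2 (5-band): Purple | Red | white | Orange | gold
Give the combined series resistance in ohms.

729975 Ω

R1: white, violet, green → 975; black ×1 → 975 Ω.
R2: violet, red, white → 729; orange ×10^3 → 729000 Ω.
Series: 975 + 729000 = 729975 Ω.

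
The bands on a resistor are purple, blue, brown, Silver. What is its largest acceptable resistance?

836 Ω

Violet → 7 (first significant figure)
Blue → 6 (second significant figure)
Brown → ×10 multiplier
Silver → ±10% tolerance
76 × 10 = 760 Ω
Largest = 760 × (1 + 10/100) = 836 Ω.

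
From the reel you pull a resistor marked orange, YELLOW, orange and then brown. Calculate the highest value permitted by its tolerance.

34340 Ω

Orange → 3 (first significant figure)
Yellow → 4 (second significant figure)
Orange → ×10^3 multiplier
Brown → ±1% tolerance
34 × 1000 = 34000 Ω
Highest = 34000 × (1 + 1/100) = 34340 Ω.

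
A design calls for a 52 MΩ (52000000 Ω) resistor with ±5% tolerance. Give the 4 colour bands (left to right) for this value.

52000000 Ω = 52 × 10^6.
5 → green
2 → red
Multiplier 10^6 → blue.
±5% tolerance → gold.

green, red, blue, gold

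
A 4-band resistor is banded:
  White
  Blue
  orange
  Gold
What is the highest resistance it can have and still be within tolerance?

100800 Ω

White → 9 (first significant figure)
Blue → 6 (second significant figure)
Orange → ×10^3 multiplier
Gold → ±5% tolerance
96 × 1000 = 96000 Ω
Highest = 96000 × (1 + 5/100) = 100800 Ω.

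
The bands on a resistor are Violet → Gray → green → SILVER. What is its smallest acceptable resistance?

7020000 Ω

Violet → 7 (first significant figure)
Grey → 8 (second significant figure)
Green → ×10^5 multiplier
Silver → ±10% tolerance
78 × 100000 = 7800000 Ω
Smallest = 7800000 × (1 − 10/100) = 7020000 Ω.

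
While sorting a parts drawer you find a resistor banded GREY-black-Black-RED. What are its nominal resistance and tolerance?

Grey → 8 (first significant figure)
Black → 0 (second significant figure)
Black → ×1 multiplier
Red → ±2% tolerance
80 × 1 = 80 Ω

80 Ω ±2%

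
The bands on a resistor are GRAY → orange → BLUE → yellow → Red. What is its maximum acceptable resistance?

Grey → 8 (first significant figure)
Orange → 3 (second significant figure)
Blue → 6 (third significant figure)
Yellow → ×10^4 multiplier
Red → ±2% tolerance
836 × 10000 = 8360000 Ω
Maximum = 8360000 × (1 + 2/100) = 8527200 Ω.

8527200 Ω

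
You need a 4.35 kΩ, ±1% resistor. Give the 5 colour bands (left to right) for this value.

4350 Ω = 435 × 10^1.
4 → yellow
3 → orange
5 → green
Multiplier 10^1 → brown.
±1% tolerance → brown.

yellow, orange, green, brown, brown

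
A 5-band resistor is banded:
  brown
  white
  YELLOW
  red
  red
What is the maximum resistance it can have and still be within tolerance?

Brown → 1 (first significant figure)
White → 9 (second significant figure)
Yellow → 4 (third significant figure)
Red → ×10^2 multiplier
Red → ±2% tolerance
194 × 100 = 19400 Ω
Maximum = 19400 × (1 + 2/100) = 19788 Ω.

19788 Ω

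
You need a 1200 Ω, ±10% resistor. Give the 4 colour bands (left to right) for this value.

1200 Ω = 12 × 10^2.
1 → brown
2 → red
Multiplier 10^2 → red.
±10% tolerance → silver.

brown, red, red, silver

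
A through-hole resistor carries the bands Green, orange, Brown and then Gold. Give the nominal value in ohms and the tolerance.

Green → 5 (first significant figure)
Orange → 3 (second significant figure)
Brown → ×10 multiplier
Gold → ±5% tolerance
53 × 10 = 530 Ω

530 Ω ±5%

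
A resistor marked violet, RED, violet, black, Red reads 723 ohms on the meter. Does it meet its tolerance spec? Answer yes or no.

Violet → 7 (first significant figure)
Red → 2 (second significant figure)
Violet → 7 (third significant figure)
Black → ×1 multiplier
Red → ±2% tolerance
727 × 1 = 727 Ω
Allowed range: 712.46 Ω to 741.54 Ω.
723 ohms lies inside that range.

yes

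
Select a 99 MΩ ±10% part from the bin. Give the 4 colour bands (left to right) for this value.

white, white, blue, silver

99000000 Ω = 99 × 10^6.
9 → white
9 → white
Multiplier 10^6 → blue.
±10% tolerance → silver.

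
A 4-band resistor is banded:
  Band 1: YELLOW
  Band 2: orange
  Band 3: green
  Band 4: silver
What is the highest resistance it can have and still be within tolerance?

4730000 Ω

Yellow → 4 (first significant figure)
Orange → 3 (second significant figure)
Green → ×10^5 multiplier
Silver → ±10% tolerance
43 × 100000 = 4300000 Ω
Highest = 4300000 × (1 + 10/100) = 4730000 Ω.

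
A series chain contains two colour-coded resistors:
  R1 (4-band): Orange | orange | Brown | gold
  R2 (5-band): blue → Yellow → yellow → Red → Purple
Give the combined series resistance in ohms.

R1: orange, orange → 33; brown ×10 → 330 Ω.
R2: blue, yellow, yellow → 644; red ×10^2 → 64400 Ω.
Series: 330 + 64400 = 64730 Ω.

64730 Ω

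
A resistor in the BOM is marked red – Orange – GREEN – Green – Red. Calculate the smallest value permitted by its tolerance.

Red → 2 (first significant figure)
Orange → 3 (second significant figure)
Green → 5 (third significant figure)
Green → ×10^5 multiplier
Red → ±2% tolerance
235 × 100000 = 23500000 Ω
Smallest = 23500000 × (1 − 2/100) = 23030000 Ω.

23030000 Ω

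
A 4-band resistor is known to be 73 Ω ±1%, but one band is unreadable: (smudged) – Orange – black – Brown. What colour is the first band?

violet

73 Ω = 73 × 10^0.
The first band gives digit 7 of the significand, and 7 is violet.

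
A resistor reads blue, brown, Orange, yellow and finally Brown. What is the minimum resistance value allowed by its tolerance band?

Blue → 6 (first significant figure)
Brown → 1 (second significant figure)
Orange → 3 (third significant figure)
Yellow → ×10^4 multiplier
Brown → ±1% tolerance
613 × 10000 = 6130000 Ω
Minimum = 6130000 × (1 − 1/100) = 6068700 Ω.

6068700 Ω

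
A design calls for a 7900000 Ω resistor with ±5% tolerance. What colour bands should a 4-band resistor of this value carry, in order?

7900000 Ω = 79 × 10^5.
7 → violet
9 → white
Multiplier 10^5 → green.
±5% tolerance → gold.

violet, white, green, gold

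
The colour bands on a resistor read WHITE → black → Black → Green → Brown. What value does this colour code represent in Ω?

90000000 Ω

White → 9 (first significant figure)
Black → 0 (second significant figure)
Black → 0 (third significant figure)
Green → ×10^5 multiplier
900 × 100000 = 90000000 Ω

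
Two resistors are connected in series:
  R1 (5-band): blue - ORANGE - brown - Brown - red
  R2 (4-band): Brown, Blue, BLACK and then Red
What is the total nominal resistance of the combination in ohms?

6326 Ω

R1: blue, orange, brown → 631; brown ×10 → 6310 Ω.
R2: brown, blue → 16; black ×1 → 16 Ω.
Series: 6310 + 16 = 6326 Ω.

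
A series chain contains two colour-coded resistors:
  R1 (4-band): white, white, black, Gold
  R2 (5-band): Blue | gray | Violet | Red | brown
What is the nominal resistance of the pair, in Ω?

R1: white, white → 99; black ×1 → 99 Ω.
R2: blue, grey, violet → 687; red ×10^2 → 68700 Ω.
Series: 99 + 68700 = 68799 Ω.

68799 Ω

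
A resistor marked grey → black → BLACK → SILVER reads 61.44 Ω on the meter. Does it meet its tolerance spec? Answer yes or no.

no

Grey → 8 (first significant figure)
Black → 0 (second significant figure)
Black → ×1 multiplier
Silver → ±10% tolerance
80 × 1 = 80 Ω
Allowed range: 72 Ω to 88 Ω.
61.44 Ω lies outside that range.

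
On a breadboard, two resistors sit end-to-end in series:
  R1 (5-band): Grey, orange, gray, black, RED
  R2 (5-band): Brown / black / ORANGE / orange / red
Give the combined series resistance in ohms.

R1: grey, orange, grey → 838; black ×1 → 838 Ω.
R2: brown, black, orange → 103; orange ×10^3 → 103000 Ω.
Series: 838 + 103000 = 103838 Ω.

103838 Ω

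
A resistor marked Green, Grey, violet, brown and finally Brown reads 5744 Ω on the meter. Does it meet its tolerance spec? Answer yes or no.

Green → 5 (first significant figure)
Grey → 8 (second significant figure)
Violet → 7 (third significant figure)
Brown → ×10 multiplier
Brown → ±1% tolerance
587 × 10 = 5870 Ω
Allowed range: 5811.3 Ω to 5928.7 Ω.
5744 Ω lies outside that range.

no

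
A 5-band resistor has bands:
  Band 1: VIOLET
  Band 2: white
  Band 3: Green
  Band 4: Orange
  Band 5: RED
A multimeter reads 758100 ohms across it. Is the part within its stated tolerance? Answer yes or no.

Violet → 7 (first significant figure)
White → 9 (second significant figure)
Green → 5 (third significant figure)
Orange → ×10^3 multiplier
Red → ±2% tolerance
795 × 1000 = 795000 Ω
Allowed range: 779100 Ω to 810900 Ω.
758100 ohms lies outside that range.

no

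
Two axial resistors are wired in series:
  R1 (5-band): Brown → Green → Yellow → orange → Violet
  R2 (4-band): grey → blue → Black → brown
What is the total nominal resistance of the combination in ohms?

R1: brown, green, yellow → 154; orange ×10^3 → 154000 Ω.
R2: grey, blue → 86; black ×1 → 86 Ω.
Series: 154000 + 86 = 154086 Ω.

154086 Ω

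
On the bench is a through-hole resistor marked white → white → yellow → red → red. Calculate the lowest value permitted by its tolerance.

97412 Ω

White → 9 (first significant figure)
White → 9 (second significant figure)
Yellow → 4 (third significant figure)
Red → ×10^2 multiplier
Red → ±2% tolerance
994 × 100 = 99400 Ω
Lowest = 99400 × (1 − 2/100) = 97412 Ω.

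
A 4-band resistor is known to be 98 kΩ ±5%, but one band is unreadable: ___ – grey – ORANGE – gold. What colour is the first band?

98000 Ω = 98 × 10^3.
The first band gives digit 9 of the significand, and 9 is white.

white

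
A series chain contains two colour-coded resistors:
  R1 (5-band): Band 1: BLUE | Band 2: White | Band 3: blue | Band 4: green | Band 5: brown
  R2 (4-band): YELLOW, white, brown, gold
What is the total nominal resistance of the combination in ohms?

69600490 Ω

R1: blue, white, blue → 696; green ×10^5 → 69600000 Ω.
R2: yellow, white → 49; brown ×10 → 490 Ω.
Series: 69600000 + 490 = 69600490 Ω.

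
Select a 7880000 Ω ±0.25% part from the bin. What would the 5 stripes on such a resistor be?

violet, grey, grey, yellow, blue

7880000 Ω = 788 × 10^4.
7 → violet
8 → grey
8 → grey
Multiplier 10^4 → yellow.
±0.25% tolerance → blue.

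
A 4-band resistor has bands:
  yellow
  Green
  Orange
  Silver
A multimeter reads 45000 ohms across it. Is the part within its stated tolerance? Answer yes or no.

Yellow → 4 (first significant figure)
Green → 5 (second significant figure)
Orange → ×10^3 multiplier
Silver → ±10% tolerance
45 × 1000 = 45000 Ω
Allowed range: 40500 Ω to 49500 Ω.
45000 ohms lies inside that range.

yes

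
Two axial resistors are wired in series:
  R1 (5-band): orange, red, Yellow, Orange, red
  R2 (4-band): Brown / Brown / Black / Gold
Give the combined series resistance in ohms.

324011 Ω

R1: orange, red, yellow → 324; orange ×10^3 → 324000 Ω.
R2: brown, brown → 11; black ×1 → 11 Ω.
Series: 324000 + 11 = 324011 Ω.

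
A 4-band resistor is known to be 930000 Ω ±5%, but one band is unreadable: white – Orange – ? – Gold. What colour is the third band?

930000 Ω = 93 × 10^4.
The third band is the multiplier, 10^4, which is yellow.

yellow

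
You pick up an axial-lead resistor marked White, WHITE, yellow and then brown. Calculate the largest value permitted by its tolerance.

999900 Ω

White → 9 (first significant figure)
White → 9 (second significant figure)
Yellow → ×10^4 multiplier
Brown → ±1% tolerance
99 × 10000 = 990000 Ω
Largest = 990000 × (1 + 1/100) = 999900 Ω.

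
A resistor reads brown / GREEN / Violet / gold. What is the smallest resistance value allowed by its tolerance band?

Brown → 1 (first significant figure)
Green → 5 (second significant figure)
Violet → ×10^7 multiplier
Gold → ±5% tolerance
15 × 10000000 = 150000000 Ω
Smallest = 150000000 × (1 − 5/100) = 142500000 Ω.

142500000 Ω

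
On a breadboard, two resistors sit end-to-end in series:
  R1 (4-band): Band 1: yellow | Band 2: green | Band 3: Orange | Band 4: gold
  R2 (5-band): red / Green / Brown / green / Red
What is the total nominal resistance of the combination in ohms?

25145000 Ω

R1: yellow, green → 45; orange ×10^3 → 45000 Ω.
R2: red, green, brown → 251; green ×10^5 → 25100000 Ω.
Series: 45000 + 25100000 = 25145000 Ω.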